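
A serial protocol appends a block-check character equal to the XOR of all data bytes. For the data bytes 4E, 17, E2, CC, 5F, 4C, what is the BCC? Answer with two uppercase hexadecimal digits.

64

XOR the bytes together:
  start with 0x4E
  0x4E ⊕ 0x17 = 0x59
  0x59 ⊕ 0xE2 = 0xBB
  0xBB ⊕ 0xCC = 0x77
  0x77 ⊕ 0x5F = 0x28
  0x28 ⊕ 0x4C = 0x64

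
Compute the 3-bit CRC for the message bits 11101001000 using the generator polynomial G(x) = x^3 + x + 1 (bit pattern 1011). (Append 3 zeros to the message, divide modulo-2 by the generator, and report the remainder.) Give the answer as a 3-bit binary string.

Append 3 zeros: 11101001000000. Divide by 1011 (XOR where the leading bit is 1):
  pos 0: 1110 XOR 1011 = 0101
  pos 1: 1011 XOR 1011 = 0000
  pos 7: 1000 XOR 1011 = 0011
  pos 9: 1100 XOR 1011 = 0111
  pos 10: 1110 XOR 1011 = 0101
Remainder (last 3 bits) = 101. This is the CRC / FCS.

101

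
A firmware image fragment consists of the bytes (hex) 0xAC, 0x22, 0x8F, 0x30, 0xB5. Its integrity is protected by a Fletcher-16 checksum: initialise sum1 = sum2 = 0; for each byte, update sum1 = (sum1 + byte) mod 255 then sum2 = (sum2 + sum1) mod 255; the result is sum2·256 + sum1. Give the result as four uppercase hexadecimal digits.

Running sums (mod 255):
  after byte 0 (0xAC): sum1=172, sum2=172
  after byte 1 (0x22): sum1=206, sum2=123
  after byte 2 (0x8F): sum1=94, sum2=217
  after byte 3 (0x30): sum1=142, sum2=104
  after byte 4 (0xB5): sum1=68, sum2=172
Checksum = sum2·256 + sum1 = 172·256 + 68 = 44100 = 0xAC44.

AC44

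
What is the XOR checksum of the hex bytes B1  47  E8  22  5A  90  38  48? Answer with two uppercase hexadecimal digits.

86

XOR the bytes together:
  start with 0xB1
  0xB1 ⊕ 0x47 = 0xF6
  0xF6 ⊕ 0xE8 = 0x1E
  0x1E ⊕ 0x22 = 0x3C
  0x3C ⊕ 0x5A = 0x66
  0x66 ⊕ 0x90 = 0xF6
  0xF6 ⊕ 0x38 = 0xCE
  0xCE ⊕ 0x48 = 0x86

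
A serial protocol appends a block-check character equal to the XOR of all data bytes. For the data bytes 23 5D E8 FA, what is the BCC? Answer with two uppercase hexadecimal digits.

6C

XOR the bytes together:
  start with 0x23
  0x23 ⊕ 0x5D = 0x7E
  0x7E ⊕ 0xE8 = 0x96
  0x96 ⊕ 0xFA = 0x6C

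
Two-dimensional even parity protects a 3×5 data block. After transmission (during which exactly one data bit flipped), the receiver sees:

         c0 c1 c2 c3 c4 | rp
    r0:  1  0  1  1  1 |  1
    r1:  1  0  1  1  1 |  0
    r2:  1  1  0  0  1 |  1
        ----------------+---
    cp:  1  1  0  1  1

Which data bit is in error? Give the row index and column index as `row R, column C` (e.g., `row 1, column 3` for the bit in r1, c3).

Recompute each row's even parity and compare to rp:
  r0: data parity 0, sent rp 1 → mismatch
  r1: data parity 0, sent rp 0 → ok
  r2: data parity 1, sent rp 1 → ok
Recompute each column's even parity and compare to cp:
  c0: data parity 1, sent cp 1 → ok
  c1: data parity 1, sent cp 1 → ok
  c2: data parity 0, sent cp 0 → ok
  c3: data parity 0, sent cp 1 → mismatch
  c4: data parity 1, sent cp 1 → ok
Exactly one row (r0) and one column (c3) fail → the flipped bit is at their intersection.

row 0, column 3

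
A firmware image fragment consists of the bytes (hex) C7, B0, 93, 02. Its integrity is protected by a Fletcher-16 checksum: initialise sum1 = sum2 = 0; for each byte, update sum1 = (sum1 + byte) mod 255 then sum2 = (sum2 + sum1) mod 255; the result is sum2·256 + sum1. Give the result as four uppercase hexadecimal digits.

5A0E

Running sums (mod 255):
  after byte 0 (C7): sum1=199, sum2=199
  after byte 1 (B0): sum1=120, sum2=64
  after byte 2 (93): sum1=12, sum2=76
  after byte 3 (02): sum1=14, sum2=90
Checksum = sum2·256 + sum1 = 90·256 + 14 = 23054 = 0x5A0E.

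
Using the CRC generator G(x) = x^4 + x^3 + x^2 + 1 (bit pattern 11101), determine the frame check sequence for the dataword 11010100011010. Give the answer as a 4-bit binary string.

Append 4 zeros: 110101000110100000. Divide by 11101 (XOR where the leading bit is 1):
  pos 0: 11010 XOR 11101 = 00111
  pos 2: 11110 XOR 11101 = 00011
  pos 5: 11001 XOR 11101 = 00100
  pos 7: 10010 XOR 11101 = 01111
  pos 8: 11111 XOR 11101 = 00010
  pos 11: 10000 XOR 11101 = 01101
  pos 12: 11010 XOR 11101 = 00111
Remainder (last 4 bits) = 1110. This is the CRC / FCS.

1110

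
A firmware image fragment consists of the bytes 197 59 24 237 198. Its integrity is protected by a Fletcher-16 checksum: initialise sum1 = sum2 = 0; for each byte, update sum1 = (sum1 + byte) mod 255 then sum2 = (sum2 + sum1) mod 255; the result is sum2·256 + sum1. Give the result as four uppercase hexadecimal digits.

B4CD

Running sums (mod 255):
  after byte 0 (197): sum1=197, sum2=197
  after byte 1 (59): sum1=1, sum2=198
  after byte 2 (24): sum1=25, sum2=223
  after byte 3 (237): sum1=7, sum2=230
  after byte 4 (198): sum1=205, sum2=180
Checksum = sum2·256 + sum1 = 180·256 + 205 = 46285 = 0xB4CD.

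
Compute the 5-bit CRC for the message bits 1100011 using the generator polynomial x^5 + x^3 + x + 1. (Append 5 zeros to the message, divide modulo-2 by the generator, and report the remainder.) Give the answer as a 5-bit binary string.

00011

Append 5 zeros: 110001100000. Divide by 101011 (XOR where the leading bit is 1):
  pos 0: 110001 XOR 101011 = 011010
  pos 1: 110101 XOR 101011 = 011110
  pos 2: 111100 XOR 101011 = 010111
  pos 3: 101110 XOR 101011 = 000101
  pos 6: 101000 XOR 101011 = 000011
Remainder (last 5 bits) = 00011. This is the CRC / FCS.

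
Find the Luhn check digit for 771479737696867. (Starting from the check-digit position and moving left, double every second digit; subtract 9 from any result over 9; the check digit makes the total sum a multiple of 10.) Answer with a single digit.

6

Partial digits right→left: 7 6 8 6 9 6 7 3 7 9 7 4 1 7 7
Double every second digit counting from the check-digit position (so the 1st, 3rd, 5th, ... of the partial from the right).
  doubled (with −9 where >9): 5 7 9 5 5 5 2 5 → sum 43
  kept as-is: 6 6 6 3 9 4 7 → sum 41
Total = 43 + 41 = 84.
Check digit = (10 − (84 mod 10)) mod 10 = 6.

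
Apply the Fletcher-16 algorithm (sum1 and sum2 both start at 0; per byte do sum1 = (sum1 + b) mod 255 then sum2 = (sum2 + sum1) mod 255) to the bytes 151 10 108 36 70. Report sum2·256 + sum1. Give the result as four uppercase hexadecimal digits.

Running sums (mod 255):
  after byte 0 (151): sum1=151, sum2=151
  after byte 1 (10): sum1=161, sum2=57
  after byte 2 (108): sum1=14, sum2=71
  after byte 3 (36): sum1=50, sum2=121
  after byte 4 (70): sum1=120, sum2=241
Checksum = sum2·256 + sum1 = 241·256 + 120 = 61816 = 0xF178.

F178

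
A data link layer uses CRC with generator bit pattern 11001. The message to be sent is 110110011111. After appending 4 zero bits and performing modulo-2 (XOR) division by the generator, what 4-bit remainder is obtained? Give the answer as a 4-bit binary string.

Append 4 zeros: 1101100111110000. Divide by 11001 (XOR where the leading bit is 1):
  pos 0: 11011 XOR 11001 = 00010
  pos 3: 10001 XOR 11001 = 01000
  pos 4: 10001 XOR 11001 = 01000
  pos 5: 10001 XOR 11001 = 01000
  pos 6: 10001 XOR 11001 = 01000
  pos 7: 10001 XOR 11001 = 01000
  pos 8: 10000 XOR 11001 = 01001
  pos 9: 10010 XOR 11001 = 01011
  pos 10: 10110 XOR 11001 = 01111
  pos 11: 11110 XOR 11001 = 00111
Remainder (last 4 bits) = 0111. This is the CRC / FCS.

0111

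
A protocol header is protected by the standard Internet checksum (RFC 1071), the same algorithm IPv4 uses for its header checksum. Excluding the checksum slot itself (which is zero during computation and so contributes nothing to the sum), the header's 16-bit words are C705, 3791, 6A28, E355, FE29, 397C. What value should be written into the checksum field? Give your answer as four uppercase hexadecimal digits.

7C44

One's-complement addition (fold any carry out of bit 15 back into bit 0):
  0xC705 + 0x3791 = 0x0FE96
  0xFE96 + 0x6A28 = 0x168BE → wrap carry → 0x68BF
  0x68BF + 0xE355 = 0x14C14 → wrap carry → 0x4C15
  0x4C15 + 0xFE29 = 0x14A3E → wrap carry → 0x4A3F
  0x4A3F + 0x397C = 0x083BB
One's-complement sum = 0x83BB.
Checksum = ~0x83BB & 0xFFFF = 0x7C44.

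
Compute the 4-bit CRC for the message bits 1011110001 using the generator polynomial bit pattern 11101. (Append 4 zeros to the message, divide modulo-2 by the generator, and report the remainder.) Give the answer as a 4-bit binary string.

Append 4 zeros: 10111100010000. Divide by 11101 (XOR where the leading bit is 1):
  pos 0: 10111 XOR 11101 = 01010
  pos 1: 10101 XOR 11101 = 01000
  pos 2: 10000 XOR 11101 = 01101
  pos 3: 11010 XOR 11101 = 00111
  pos 5: 11101 XOR 11101 = 00000
Remainder (last 4 bits) = 0000. This is the CRC / FCS.

0000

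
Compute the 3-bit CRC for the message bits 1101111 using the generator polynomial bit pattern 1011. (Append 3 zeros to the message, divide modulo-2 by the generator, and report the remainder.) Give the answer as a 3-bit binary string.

Append 3 zeros: 1101111000. Divide by 1011 (XOR where the leading bit is 1):
  pos 0: 1101 XOR 1011 = 0110
  pos 1: 1101 XOR 1011 = 0110
  pos 2: 1101 XOR 1011 = 0110
  pos 3: 1101 XOR 1011 = 0110
  pos 4: 1100 XOR 1011 = 0111
  pos 5: 1110 XOR 1011 = 0101
  pos 6: 1010 XOR 1011 = 0001
Remainder (last 3 bits) = 001. This is the CRC / FCS.

001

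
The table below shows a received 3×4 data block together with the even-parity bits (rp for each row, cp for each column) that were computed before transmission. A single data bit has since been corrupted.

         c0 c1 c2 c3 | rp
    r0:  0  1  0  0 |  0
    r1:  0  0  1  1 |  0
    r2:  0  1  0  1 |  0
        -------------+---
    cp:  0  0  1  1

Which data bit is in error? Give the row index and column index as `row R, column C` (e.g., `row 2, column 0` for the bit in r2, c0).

row 0, column 3

Recompute each row's even parity and compare to rp:
  r0: data parity 1, sent rp 0 → mismatch
  r1: data parity 0, sent rp 0 → ok
  r2: data parity 0, sent rp 0 → ok
Recompute each column's even parity and compare to cp:
  c0: data parity 0, sent cp 0 → ok
  c1: data parity 0, sent cp 0 → ok
  c2: data parity 1, sent cp 1 → ok
  c3: data parity 0, sent cp 1 → mismatch
Exactly one row (r0) and one column (c3) fail → the flipped bit is at their intersection.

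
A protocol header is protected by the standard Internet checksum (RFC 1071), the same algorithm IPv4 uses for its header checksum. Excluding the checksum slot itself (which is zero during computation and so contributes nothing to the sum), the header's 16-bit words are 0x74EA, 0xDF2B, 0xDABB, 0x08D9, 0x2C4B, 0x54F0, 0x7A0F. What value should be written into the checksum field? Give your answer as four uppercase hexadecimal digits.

CD09

One's-complement addition (fold any carry out of bit 15 back into bit 0):
  0x74EA + 0xDF2B = 0x15415 → wrap carry → 0x5416
  0x5416 + 0xDABB = 0x12ED1 → wrap carry → 0x2ED2
  0x2ED2 + 0x08D9 = 0x037AB
  0x37AB + 0x2C4B = 0x063F6
  0x63F6 + 0x54F0 = 0x0B8E6
  0xB8E6 + 0x7A0F = 0x132F5 → wrap carry → 0x32F6
One's-complement sum = 0x32F6.
Checksum = ~0x32F6 & 0xFFFF = 0xCD09.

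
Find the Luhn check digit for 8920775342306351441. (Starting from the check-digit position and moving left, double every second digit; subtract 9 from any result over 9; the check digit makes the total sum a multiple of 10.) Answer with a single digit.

Partial digits right→left: 1 4 4 1 5 3 6 0 3 2 4 3 5 7 7 0 2 9 8
Double every second digit counting from the check-digit position (so the 1st, 3rd, 5th, ... of the partial from the right).
  doubled (with −9 where >9): 2 8 1 3 6 8 1 5 4 7 → sum 45
  kept as-is: 4 1 3 0 2 3 7 0 9 → sum 29
Total = 45 + 29 = 74.
Check digit = (10 − (74 mod 10)) mod 10 = 6.

6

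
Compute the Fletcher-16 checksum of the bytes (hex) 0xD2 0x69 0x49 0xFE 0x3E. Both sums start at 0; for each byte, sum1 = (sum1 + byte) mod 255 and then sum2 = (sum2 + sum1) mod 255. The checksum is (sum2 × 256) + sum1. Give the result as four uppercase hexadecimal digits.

DBC2

Running sums (mod 255):
  after byte 0 (0xD2): sum1=210, sum2=210
  after byte 1 (0x69): sum1=60, sum2=15
  after byte 2 (0x49): sum1=133, sum2=148
  after byte 3 (0xFE): sum1=132, sum2=25
  after byte 4 (0x3E): sum1=194, sum2=219
Checksum = sum2·256 + sum1 = 219·256 + 194 = 56258 = 0xDBC2.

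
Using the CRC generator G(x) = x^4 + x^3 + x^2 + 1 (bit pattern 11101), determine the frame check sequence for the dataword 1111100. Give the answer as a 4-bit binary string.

0001

Append 4 zeros: 11111000000. Divide by 11101 (XOR where the leading bit is 1):
  pos 0: 11111 XOR 11101 = 00010
  pos 3: 10000 XOR 11101 = 01101
  pos 4: 11010 XOR 11101 = 00111
  pos 6: 11100 XOR 11101 = 00001
Remainder (last 4 bits) = 0001. This is the CRC / FCS.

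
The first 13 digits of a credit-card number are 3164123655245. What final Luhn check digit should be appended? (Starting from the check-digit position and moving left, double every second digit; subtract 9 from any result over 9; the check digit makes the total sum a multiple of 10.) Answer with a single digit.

Partial digits right→left: 5 4 2 5 5 6 3 2 1 4 6 1 3
Double every second digit counting from the check-digit position (so the 1st, 3rd, 5th, ... of the partial from the right).
  doubled (with −9 where >9): 1 4 1 6 2 3 6 → sum 23
  kept as-is: 4 5 6 2 4 1 → sum 22
Total = 23 + 22 = 45.
Check digit = (10 − (45 mod 10)) mod 10 = 5.

5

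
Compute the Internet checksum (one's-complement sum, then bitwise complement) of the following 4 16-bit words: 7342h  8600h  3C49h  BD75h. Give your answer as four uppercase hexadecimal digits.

One's-complement addition (fold any carry out of bit 15 back into bit 0):
  0x7342 + 0x8600 = 0x0F942
  0xF942 + 0x3C49 = 0x1358B → wrap carry → 0x358C
  0x358C + 0xBD75 = 0x0F301
One's-complement sum = 0xF301.
Checksum = ~0xF301 & 0xFFFF = 0x0CFE.

0CFE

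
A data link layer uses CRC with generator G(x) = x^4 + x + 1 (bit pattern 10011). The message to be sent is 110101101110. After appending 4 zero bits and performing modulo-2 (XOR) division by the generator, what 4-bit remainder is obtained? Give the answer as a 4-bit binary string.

Append 4 zeros: 1101011011100000. Divide by 10011 (XOR where the leading bit is 1):
  pos 0: 11010 XOR 10011 = 01001
  pos 1: 10011 XOR 10011 = 00000
  pos 6: 10111 XOR 10011 = 00100
  pos 8: 10000 XOR 10011 = 00011
  pos 11: 11000 XOR 10011 = 01011
Remainder (last 4 bits) = 1011. This is the CRC / FCS.

1011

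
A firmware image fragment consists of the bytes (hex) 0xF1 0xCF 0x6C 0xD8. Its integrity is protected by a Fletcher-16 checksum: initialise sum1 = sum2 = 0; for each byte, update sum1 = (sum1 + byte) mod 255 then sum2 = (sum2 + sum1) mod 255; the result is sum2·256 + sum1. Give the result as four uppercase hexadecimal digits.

Running sums (mod 255):
  after byte 0 (0xF1): sum1=241, sum2=241
  after byte 1 (0xCF): sum1=193, sum2=179
  after byte 2 (0x6C): sum1=46, sum2=225
  after byte 3 (0xD8): sum1=7, sum2=232
Checksum = sum2·256 + sum1 = 232·256 + 7 = 59399 = 0xE807.

E807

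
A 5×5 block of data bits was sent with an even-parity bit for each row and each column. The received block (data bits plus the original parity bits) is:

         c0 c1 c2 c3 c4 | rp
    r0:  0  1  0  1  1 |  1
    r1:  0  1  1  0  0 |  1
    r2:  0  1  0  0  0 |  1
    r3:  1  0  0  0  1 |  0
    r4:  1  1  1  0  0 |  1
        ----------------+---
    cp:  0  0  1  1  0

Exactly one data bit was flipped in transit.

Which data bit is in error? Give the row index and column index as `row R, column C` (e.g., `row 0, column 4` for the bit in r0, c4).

row 1, column 2

Recompute each row's even parity and compare to rp:
  r0: data parity 1, sent rp 1 → ok
  r1: data parity 0, sent rp 1 → mismatch
  r2: data parity 1, sent rp 1 → ok
  r3: data parity 0, sent rp 0 → ok
  r4: data parity 1, sent rp 1 → ok
Recompute each column's even parity and compare to cp:
  c0: data parity 0, sent cp 0 → ok
  c1: data parity 0, sent cp 0 → ok
  c2: data parity 0, sent cp 1 → mismatch
  c3: data parity 1, sent cp 1 → ok
  c4: data parity 0, sent cp 0 → ok
Exactly one row (r1) and one column (c2) fail → the flipped bit is at their intersection.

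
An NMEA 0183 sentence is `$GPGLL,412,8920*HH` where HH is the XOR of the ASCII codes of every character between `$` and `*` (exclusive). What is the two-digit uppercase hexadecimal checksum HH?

64

XOR the ASCII codes of the payload characters:
  'G' = 0x47 → acc = 0x47
  'P' = 0x50 → acc = 0x17
  'G' = 0x47 → acc = 0x50
  'L' = 0x4C → acc = 0x1C
  'L' = 0x4C → acc = 0x50
  ',' = 0x2C → acc = 0x7C
  '4' = 0x34 → acc = 0x48
  '1' = 0x31 → acc = 0x79
  '2' = 0x32 → acc = 0x4B
  ',' = 0x2C → acc = 0x67
  '8' = 0x38 → acc = 0x5F
  '9' = 0x39 → acc = 0x66
  '2' = 0x32 → acc = 0x54
  '0' = 0x30 → acc = 0x64
Checksum = 0x64.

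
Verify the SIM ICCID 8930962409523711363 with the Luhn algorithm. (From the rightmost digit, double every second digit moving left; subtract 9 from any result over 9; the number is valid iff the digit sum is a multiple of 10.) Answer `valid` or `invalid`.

valid

From the right, keep odd positions and double even positions (subtract 9 from any doubled value over 9):
  doubled (positions 2,4,...): 3 2 5 4 9 8 3 0 9 → sum 43
  kept (positions 1,3,...): 3 3 1 3 5 0 2 9 3 8 → sum 37
Total = 80.
80 mod 10 = 0, so the number is valid.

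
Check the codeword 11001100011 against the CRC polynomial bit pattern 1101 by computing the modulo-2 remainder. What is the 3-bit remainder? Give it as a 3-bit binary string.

Modulo-2 division of 11001100011 by 1101:
  pos 0: 1100 XOR 1101 = 0001
  pos 3: 1110 XOR 1101 = 0011
  pos 5: 1100 XOR 1101 = 0001
Remainder = 111 (nonzero — an error is detected).

111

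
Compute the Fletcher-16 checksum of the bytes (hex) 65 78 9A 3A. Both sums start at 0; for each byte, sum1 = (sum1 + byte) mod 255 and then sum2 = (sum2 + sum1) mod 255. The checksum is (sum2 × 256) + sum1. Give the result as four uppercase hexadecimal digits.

6EB2

Running sums (mod 255):
  after byte 0 (65): sum1=101, sum2=101
  after byte 1 (78): sum1=221, sum2=67
  after byte 2 (9A): sum1=120, sum2=187
  after byte 3 (3A): sum1=178, sum2=110
Checksum = sum2·256 + sum1 = 110·256 + 178 = 28338 = 0x6EB2.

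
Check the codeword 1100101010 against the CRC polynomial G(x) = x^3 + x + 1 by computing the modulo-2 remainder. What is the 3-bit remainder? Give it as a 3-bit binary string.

Modulo-2 division of 1100101010 by 1011:
  pos 0: 1100 XOR 1011 = 0111
  pos 1: 1111 XOR 1011 = 0100
  pos 2: 1000 XOR 1011 = 0011
  pos 4: 1110 XOR 1011 = 0101
  pos 5: 1011 XOR 1011 = 0000
Remainder = 000 (zero — the frame passes the CRC check).

000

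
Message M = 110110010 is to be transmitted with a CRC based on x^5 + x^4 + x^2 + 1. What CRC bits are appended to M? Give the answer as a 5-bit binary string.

10000

Append 5 zeros: 11011001000000. Divide by 110101 (XOR where the leading bit is 1):
  pos 0: 110110 XOR 110101 = 000011
  pos 4: 110100 XOR 110101 = 000001
Remainder (last 5 bits) = 10000. This is the CRC / FCS.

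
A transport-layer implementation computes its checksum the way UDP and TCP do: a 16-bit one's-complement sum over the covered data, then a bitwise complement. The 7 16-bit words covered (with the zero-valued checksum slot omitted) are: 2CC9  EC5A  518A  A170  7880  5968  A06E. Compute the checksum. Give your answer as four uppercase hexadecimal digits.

8189

One's-complement addition (fold any carry out of bit 15 back into bit 0):
  0x2CC9 + 0xEC5A = 0x11923 → wrap carry → 0x1924
  0x1924 + 0x518A = 0x06AAE
  0x6AAE + 0xA170 = 0x10C1E → wrap carry → 0x0C1F
  0x0C1F + 0x7880 = 0x0849F
  0x849F + 0x5968 = 0x0DE07
  0xDE07 + 0xA06E = 0x17E75 → wrap carry → 0x7E76
One's-complement sum = 0x7E76.
Checksum = ~0x7E76 & 0xFFFF = 0x8189.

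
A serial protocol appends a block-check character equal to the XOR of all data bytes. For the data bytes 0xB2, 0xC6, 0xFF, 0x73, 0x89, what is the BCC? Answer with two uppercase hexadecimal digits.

71

XOR the bytes together:
  start with 0xB2
  0xB2 ⊕ 0xC6 = 0x74
  0x74 ⊕ 0xFF = 0x8B
  0x8B ⊕ 0x73 = 0xF8
  0xF8 ⊕ 0x89 = 0x71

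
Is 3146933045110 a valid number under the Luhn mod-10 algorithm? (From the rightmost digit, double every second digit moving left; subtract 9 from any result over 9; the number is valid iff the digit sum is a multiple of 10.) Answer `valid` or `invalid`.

invalid

From the right, keep odd positions and double even positions (subtract 9 from any doubled value over 9):
  doubled (positions 2,4,...): 2 1 0 6 3 2 → sum 14
  kept (positions 1,3,...): 0 1 4 3 9 4 3 → sum 24
Total = 38.
38 mod 10 = 8, so the number is invalid.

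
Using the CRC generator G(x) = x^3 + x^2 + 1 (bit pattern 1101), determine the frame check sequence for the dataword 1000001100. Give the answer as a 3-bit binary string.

Append 3 zeros: 1000001100000. Divide by 1101 (XOR where the leading bit is 1):
  pos 0: 1000 XOR 1101 = 0101
  pos 1: 1010 XOR 1101 = 0111
  pos 2: 1110 XOR 1101 = 0011
  pos 4: 1111 XOR 1101 = 0010
  pos 6: 1000 XOR 1101 = 0101
  pos 7: 1010 XOR 1101 = 0111
  pos 8: 1110 XOR 1101 = 0011
Remainder (last 3 bits) = 110. This is the CRC / FCS.

110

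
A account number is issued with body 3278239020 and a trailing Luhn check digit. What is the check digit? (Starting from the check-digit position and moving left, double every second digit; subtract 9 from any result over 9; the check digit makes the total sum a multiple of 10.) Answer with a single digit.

0

Partial digits right→left: 0 2 0 9 3 2 8 7 2 3
Double every second digit counting from the check-digit position (so the 1st, 3rd, 5th, ... of the partial from the right).
  doubled (with −9 where >9): 0 0 6 7 4 → sum 17
  kept as-is: 2 9 2 7 3 → sum 23
Total = 17 + 23 = 40.
Check digit = (10 − (40 mod 10)) mod 10 = 0.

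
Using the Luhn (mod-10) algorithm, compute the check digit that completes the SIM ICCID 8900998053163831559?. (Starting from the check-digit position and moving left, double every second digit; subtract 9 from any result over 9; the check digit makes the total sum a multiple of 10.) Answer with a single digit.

Partial digits right→left: 9 5 5 1 3 8 3 6 1 3 5 0 8 9 9 0 0 9 8
Double every second digit counting from the check-digit position (so the 1st, 3rd, 5th, ... of the partial from the right).
  doubled (with −9 where >9): 9 1 6 6 2 1 7 9 0 7 → sum 48
  kept as-is: 5 1 8 6 3 0 9 0 9 → sum 41
Total = 48 + 41 = 89.
Check digit = (10 − (89 mod 10)) mod 10 = 1.

1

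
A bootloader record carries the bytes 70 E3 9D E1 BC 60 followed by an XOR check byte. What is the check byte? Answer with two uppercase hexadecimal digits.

33

XOR the bytes together:
  start with 0x70
  0x70 ⊕ 0xE3 = 0x93
  0x93 ⊕ 0x9D = 0x0E
  0x0E ⊕ 0xE1 = 0xEF
  0xEF ⊕ 0xBC = 0x53
  0x53 ⊕ 0x60 = 0x33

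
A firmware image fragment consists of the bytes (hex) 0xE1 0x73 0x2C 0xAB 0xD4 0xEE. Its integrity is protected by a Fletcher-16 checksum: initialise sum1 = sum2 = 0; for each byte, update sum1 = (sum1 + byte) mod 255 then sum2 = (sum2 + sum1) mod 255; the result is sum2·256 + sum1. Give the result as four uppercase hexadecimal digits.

D8F0

Running sums (mod 255):
  after byte 0 (0xE1): sum1=225, sum2=225
  after byte 1 (0x73): sum1=85, sum2=55
  after byte 2 (0x2C): sum1=129, sum2=184
  after byte 3 (0xAB): sum1=45, sum2=229
  after byte 4 (0xD4): sum1=2, sum2=231
  after byte 5 (0xEE): sum1=240, sum2=216
Checksum = sum2·256 + sum1 = 216·256 + 240 = 55536 = 0xD8F0.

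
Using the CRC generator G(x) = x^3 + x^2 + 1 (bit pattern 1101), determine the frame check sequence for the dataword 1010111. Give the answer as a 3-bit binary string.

Append 3 zeros: 1010111000. Divide by 1101 (XOR where the leading bit is 1):
  pos 0: 1010 XOR 1101 = 0111
  pos 1: 1111 XOR 1101 = 0010
  pos 3: 1011 XOR 1101 = 0110
  pos 4: 1100 XOR 1101 = 0001
Remainder (last 3 bits) = 100. This is the CRC / FCS.

100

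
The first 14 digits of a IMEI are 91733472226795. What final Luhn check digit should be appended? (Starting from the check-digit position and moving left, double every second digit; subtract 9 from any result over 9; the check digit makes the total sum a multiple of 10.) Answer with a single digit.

Partial digits right→left: 5 9 7 6 2 2 2 7 4 3 3 7 1 9
Double every second digit counting from the check-digit position (so the 1st, 3rd, 5th, ... of the partial from the right).
  doubled (with −9 where >9): 1 5 4 4 8 6 2 → sum 30
  kept as-is: 9 6 2 7 3 7 9 → sum 43
Total = 30 + 43 = 73.
Check digit = (10 − (73 mod 10)) mod 10 = 7.

7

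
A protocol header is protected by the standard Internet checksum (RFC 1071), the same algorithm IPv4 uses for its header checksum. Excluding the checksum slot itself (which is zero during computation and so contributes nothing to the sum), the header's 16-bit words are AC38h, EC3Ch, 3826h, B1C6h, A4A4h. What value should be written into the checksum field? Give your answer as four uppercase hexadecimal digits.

One's-complement addition (fold any carry out of bit 15 back into bit 0):
  0xAC38 + 0xEC3C = 0x19874 → wrap carry → 0x9875
  0x9875 + 0x3826 = 0x0D09B
  0xD09B + 0xB1C6 = 0x18261 → wrap carry → 0x8262
  0x8262 + 0xA4A4 = 0x12706 → wrap carry → 0x2707
One's-complement sum = 0x2707.
Checksum = ~0x2707 & 0xFFFF = 0xD8F8.

D8F8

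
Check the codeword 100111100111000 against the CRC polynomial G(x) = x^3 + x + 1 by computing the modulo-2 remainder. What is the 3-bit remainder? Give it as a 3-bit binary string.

000

Modulo-2 division of 100111100111000 by 1011:
  pos 0: 1001 XOR 1011 = 0010
  pos 2: 1011 XOR 1011 = 0000
  pos 6: 1001 XOR 1011 = 0010
  pos 8: 1011 XOR 1011 = 0000
Remainder = 000 (zero — the frame passes the CRC check).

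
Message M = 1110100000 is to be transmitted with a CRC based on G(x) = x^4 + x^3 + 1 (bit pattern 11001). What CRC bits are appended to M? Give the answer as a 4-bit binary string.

Append 4 zeros: 11101000000000. Divide by 11001 (XOR where the leading bit is 1):
  pos 0: 11101 XOR 11001 = 00100
  pos 2: 10000 XOR 11001 = 01001
  pos 3: 10010 XOR 11001 = 01011
  pos 4: 10110 XOR 11001 = 01111
  pos 5: 11110 XOR 11001 = 00111
  pos 7: 11100 XOR 11001 = 00101
  pos 9: 10100 XOR 11001 = 01101
Remainder (last 4 bits) = 1101. This is the CRC / FCS.

1101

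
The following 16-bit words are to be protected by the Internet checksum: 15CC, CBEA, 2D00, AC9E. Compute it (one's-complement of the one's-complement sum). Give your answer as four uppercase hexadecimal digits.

44AA

One's-complement addition (fold any carry out of bit 15 back into bit 0):
  0x15CC + 0xCBEA = 0x0E1B6
  0xE1B6 + 0x2D00 = 0x10EB6 → wrap carry → 0x0EB7
  0x0EB7 + 0xAC9E = 0x0BB55
One's-complement sum = 0xBB55.
Checksum = ~0xBB55 & 0xFFFF = 0x44AA.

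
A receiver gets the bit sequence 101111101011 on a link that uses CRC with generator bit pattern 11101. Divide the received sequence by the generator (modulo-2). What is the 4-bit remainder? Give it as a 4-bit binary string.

1000

Modulo-2 division of 101111101011 by 11101:
  pos 0: 10111 XOR 11101 = 01010
  pos 1: 10101 XOR 11101 = 01000
  pos 2: 10001 XOR 11101 = 01100
  pos 3: 11000 XOR 11101 = 00101
  pos 5: 10110 XOR 11101 = 01011
  pos 6: 10111 XOR 11101 = 01010
  pos 7: 10101 XOR 11101 = 01000
Remainder = 1000 (nonzero — an error is detected).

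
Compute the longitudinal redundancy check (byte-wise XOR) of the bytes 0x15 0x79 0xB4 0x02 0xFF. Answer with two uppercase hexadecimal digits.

25

XOR the bytes together:
  start with 0x15
  0x15 ⊕ 0x79 = 0x6C
  0x6C ⊕ 0xB4 = 0xD8
  0xD8 ⊕ 0x02 = 0xDA
  0xDA ⊕ 0xFF = 0x25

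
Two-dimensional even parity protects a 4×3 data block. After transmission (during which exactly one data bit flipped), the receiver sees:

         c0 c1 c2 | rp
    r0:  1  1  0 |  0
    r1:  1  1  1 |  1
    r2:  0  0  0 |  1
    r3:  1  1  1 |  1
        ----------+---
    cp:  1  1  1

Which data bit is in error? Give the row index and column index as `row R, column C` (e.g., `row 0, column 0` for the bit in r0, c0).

Recompute each row's even parity and compare to rp:
  r0: data parity 0, sent rp 0 → ok
  r1: data parity 1, sent rp 1 → ok
  r2: data parity 0, sent rp 1 → mismatch
  r3: data parity 1, sent rp 1 → ok
Recompute each column's even parity and compare to cp:
  c0: data parity 1, sent cp 1 → ok
  c1: data parity 1, sent cp 1 → ok
  c2: data parity 0, sent cp 1 → mismatch
Exactly one row (r2) and one column (c2) fail → the flipped bit is at their intersection.

row 2, column 2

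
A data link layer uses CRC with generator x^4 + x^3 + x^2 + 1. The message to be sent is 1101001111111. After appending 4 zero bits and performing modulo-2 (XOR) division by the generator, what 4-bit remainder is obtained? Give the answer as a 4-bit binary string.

0011

Append 4 zeros: 11010011111110000. Divide by 11101 (XOR where the leading bit is 1):
  pos 0: 11010 XOR 11101 = 00111
  pos 2: 11101 XOR 11101 = 00000
  pos 7: 11111 XOR 11101 = 00010
  pos 10: 10100 XOR 11101 = 01001
  pos 11: 10010 XOR 11101 = 01111
  pos 12: 11110 XOR 11101 = 00011
Remainder (last 4 bits) = 0011. This is the CRC / FCS.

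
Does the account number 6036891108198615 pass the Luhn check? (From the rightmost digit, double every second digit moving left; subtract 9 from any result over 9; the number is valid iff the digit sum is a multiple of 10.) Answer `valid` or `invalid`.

invalid

From the right, keep odd positions and double even positions (subtract 9 from any doubled value over 9):
  doubled (positions 2,4,...): 2 7 2 0 2 7 6 3 → sum 29
  kept (positions 1,3,...): 5 6 9 8 1 9 6 0 → sum 44
Total = 73.
73 mod 10 = 3, so the number is invalid.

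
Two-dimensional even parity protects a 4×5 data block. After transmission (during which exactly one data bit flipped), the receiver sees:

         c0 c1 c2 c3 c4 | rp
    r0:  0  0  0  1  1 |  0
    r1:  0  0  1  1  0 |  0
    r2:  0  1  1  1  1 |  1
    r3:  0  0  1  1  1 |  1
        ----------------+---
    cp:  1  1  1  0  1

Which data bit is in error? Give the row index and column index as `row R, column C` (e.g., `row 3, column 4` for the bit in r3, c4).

Recompute each row's even parity and compare to rp:
  r0: data parity 0, sent rp 0 → ok
  r1: data parity 0, sent rp 0 → ok
  r2: data parity 0, sent rp 1 → mismatch
  r3: data parity 1, sent rp 1 → ok
Recompute each column's even parity and compare to cp:
  c0: data parity 0, sent cp 1 → mismatch
  c1: data parity 1, sent cp 1 → ok
  c2: data parity 1, sent cp 1 → ok
  c3: data parity 0, sent cp 0 → ok
  c4: data parity 1, sent cp 1 → ok
Exactly one row (r2) and one column (c0) fail → the flipped bit is at their intersection.

row 2, column 0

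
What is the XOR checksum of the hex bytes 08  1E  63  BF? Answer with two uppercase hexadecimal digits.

CA

XOR the bytes together:
  start with 0x08
  0x08 ⊕ 0x1E = 0x16
  0x16 ⊕ 0x63 = 0x75
  0x75 ⊕ 0xBF = 0xCA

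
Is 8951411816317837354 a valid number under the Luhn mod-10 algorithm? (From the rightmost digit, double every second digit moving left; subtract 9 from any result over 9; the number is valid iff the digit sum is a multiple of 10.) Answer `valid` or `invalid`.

From the right, keep odd positions and double even positions (subtract 9 from any doubled value over 9):
  doubled (positions 2,4,...): 1 5 7 2 3 7 2 2 9 → sum 38
  kept (positions 1,3,...): 4 3 3 7 3 1 1 4 5 8 → sum 39
Total = 77.
77 mod 10 = 7, so the number is invalid.

invalid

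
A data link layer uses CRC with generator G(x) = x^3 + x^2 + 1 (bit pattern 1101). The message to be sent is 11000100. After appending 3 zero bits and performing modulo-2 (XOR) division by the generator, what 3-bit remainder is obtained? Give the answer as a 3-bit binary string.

Append 3 zeros: 11000100000. Divide by 1101 (XOR where the leading bit is 1):
  pos 0: 1100 XOR 1101 = 0001
  pos 3: 1010 XOR 1101 = 0111
  pos 4: 1110 XOR 1101 = 0011
  pos 6: 1100 XOR 1101 = 0001
Remainder (last 3 bits) = 010. This is the CRC / FCS.

010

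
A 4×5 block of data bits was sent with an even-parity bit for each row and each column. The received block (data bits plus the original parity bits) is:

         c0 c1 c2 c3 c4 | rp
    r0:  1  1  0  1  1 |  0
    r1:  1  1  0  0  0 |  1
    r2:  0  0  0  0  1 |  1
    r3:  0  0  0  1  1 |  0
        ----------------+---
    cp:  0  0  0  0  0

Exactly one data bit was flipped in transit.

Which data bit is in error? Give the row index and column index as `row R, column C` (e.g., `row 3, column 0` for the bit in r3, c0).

Recompute each row's even parity and compare to rp:
  r0: data parity 0, sent rp 0 → ok
  r1: data parity 0, sent rp 1 → mismatch
  r2: data parity 1, sent rp 1 → ok
  r3: data parity 0, sent rp 0 → ok
Recompute each column's even parity and compare to cp:
  c0: data parity 0, sent cp 0 → ok
  c1: data parity 0, sent cp 0 → ok
  c2: data parity 0, sent cp 0 → ok
  c3: data parity 0, sent cp 0 → ok
  c4: data parity 1, sent cp 0 → mismatch
Exactly one row (r1) and one column (c4) fail → the flipped bit is at their intersection.

row 1, column 4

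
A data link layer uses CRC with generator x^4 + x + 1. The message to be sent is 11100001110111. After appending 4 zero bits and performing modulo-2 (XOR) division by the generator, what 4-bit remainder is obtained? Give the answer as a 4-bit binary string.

0110

Append 4 zeros: 111000011101110000. Divide by 10011 (XOR where the leading bit is 1):
  pos 0: 11100 XOR 10011 = 01111
  pos 1: 11110 XOR 10011 = 01101
  pos 2: 11010 XOR 10011 = 01001
  pos 3: 10011 XOR 10011 = 00000
  pos 8: 11011 XOR 10011 = 01000
  pos 9: 10001 XOR 10011 = 00010
  pos 12: 10000 XOR 10011 = 00011
Remainder (last 4 bits) = 0110. This is the CRC / FCS.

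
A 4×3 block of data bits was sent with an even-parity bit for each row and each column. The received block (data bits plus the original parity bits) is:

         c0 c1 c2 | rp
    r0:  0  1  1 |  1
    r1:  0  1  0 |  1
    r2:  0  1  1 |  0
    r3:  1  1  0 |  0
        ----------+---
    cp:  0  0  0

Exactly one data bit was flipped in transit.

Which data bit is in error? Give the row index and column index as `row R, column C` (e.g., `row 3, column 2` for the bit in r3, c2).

row 0, column 0

Recompute each row's even parity and compare to rp:
  r0: data parity 0, sent rp 1 → mismatch
  r1: data parity 1, sent rp 1 → ok
  r2: data parity 0, sent rp 0 → ok
  r3: data parity 0, sent rp 0 → ok
Recompute each column's even parity and compare to cp:
  c0: data parity 1, sent cp 0 → mismatch
  c1: data parity 0, sent cp 0 → ok
  c2: data parity 0, sent cp 0 → ok
Exactly one row (r0) and one column (c0) fail → the flipped bit is at their intersection.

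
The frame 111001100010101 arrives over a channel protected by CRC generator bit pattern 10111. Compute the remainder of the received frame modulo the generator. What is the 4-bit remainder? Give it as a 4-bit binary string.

Modulo-2 division of 111001100010101 by 10111:
  pos 0: 11100 XOR 10111 = 01011
  pos 1: 10111 XOR 10111 = 00000
  pos 6: 10001 XOR 10111 = 00110
  pos 8: 11001 XOR 10111 = 01110
  pos 9: 11100 XOR 10111 = 01011
  pos 10: 10111 XOR 10111 = 00000
Remainder = 0000 (zero — the frame passes the CRC check).

0000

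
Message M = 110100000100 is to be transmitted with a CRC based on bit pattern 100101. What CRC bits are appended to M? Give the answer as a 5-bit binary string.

Append 5 zeros: 11010000010000000. Divide by 100101 (XOR where the leading bit is 1):
  pos 0: 110100 XOR 100101 = 010001
  pos 1: 100010 XOR 100101 = 000111
  pos 4: 111001 XOR 100101 = 011100
  pos 5: 111000 XOR 100101 = 011101
  pos 6: 111010 XOR 100101 = 011111
  pos 7: 111110 XOR 100101 = 011011
  pos 8: 110110 XOR 100101 = 010011
  pos 9: 100110 XOR 100101 = 000011
Remainder (last 5 bits) = 01100. This is the CRC / FCS.

01100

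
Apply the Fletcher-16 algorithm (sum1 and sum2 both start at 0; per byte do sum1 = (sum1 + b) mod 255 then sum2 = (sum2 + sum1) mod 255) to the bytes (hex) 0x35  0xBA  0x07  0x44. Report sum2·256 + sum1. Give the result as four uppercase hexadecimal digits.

Running sums (mod 255):
  after byte 0 (0x35): sum1=53, sum2=53
  after byte 1 (0xBA): sum1=239, sum2=37
  after byte 2 (0x07): sum1=246, sum2=28
  after byte 3 (0x44): sum1=59, sum2=87
Checksum = sum2·256 + sum1 = 87·256 + 59 = 22331 = 0x573B.

573B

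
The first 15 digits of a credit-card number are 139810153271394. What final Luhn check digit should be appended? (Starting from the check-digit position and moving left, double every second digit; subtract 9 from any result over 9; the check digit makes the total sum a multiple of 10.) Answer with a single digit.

Partial digits right→left: 4 9 3 1 7 2 3 5 1 0 1 8 9 3 1
Double every second digit counting from the check-digit position (so the 1st, 3rd, 5th, ... of the partial from the right).
  doubled (with −9 where >9): 8 6 5 6 2 2 9 2 → sum 40
  kept as-is: 9 1 2 5 0 8 3 → sum 28
Total = 40 + 28 = 68.
Check digit = (10 − (68 mod 10)) mod 10 = 2.

2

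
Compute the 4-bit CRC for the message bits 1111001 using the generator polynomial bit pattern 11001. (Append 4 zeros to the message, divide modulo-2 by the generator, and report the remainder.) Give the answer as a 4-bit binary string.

1111

Append 4 zeros: 11110010000. Divide by 11001 (XOR where the leading bit is 1):
  pos 0: 11110 XOR 11001 = 00111
  pos 2: 11101 XOR 11001 = 00100
  pos 4: 10000 XOR 11001 = 01001
  pos 5: 10010 XOR 11001 = 01011
  pos 6: 10110 XOR 11001 = 01111
Remainder (last 4 bits) = 1111. This is the CRC / FCS.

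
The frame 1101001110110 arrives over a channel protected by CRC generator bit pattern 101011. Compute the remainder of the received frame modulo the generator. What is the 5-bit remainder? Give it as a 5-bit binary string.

Modulo-2 division of 1101001110110 by 101011:
  pos 0: 110100 XOR 101011 = 011111
  pos 1: 111111 XOR 101011 = 010100
  pos 2: 101001 XOR 101011 = 000010
  pos 6: 101011 XOR 101011 = 000000
Remainder = 00000 (zero — the frame passes the CRC check).

00000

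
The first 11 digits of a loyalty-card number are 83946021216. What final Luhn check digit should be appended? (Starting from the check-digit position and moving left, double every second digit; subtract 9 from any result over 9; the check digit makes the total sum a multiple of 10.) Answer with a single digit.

1

Partial digits right→left: 6 1 2 1 2 0 6 4 9 3 8
Double every second digit counting from the check-digit position (so the 1st, 3rd, 5th, ... of the partial from the right).
  doubled (with −9 where >9): 3 4 4 3 9 7 → sum 30
  kept as-is: 1 1 0 4 3 → sum 9
Total = 30 + 9 = 39.
Check digit = (10 − (39 mod 10)) mod 10 = 1.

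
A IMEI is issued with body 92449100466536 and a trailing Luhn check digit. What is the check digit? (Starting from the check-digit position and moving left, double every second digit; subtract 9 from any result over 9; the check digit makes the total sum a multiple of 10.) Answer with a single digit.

4

Partial digits right→left: 6 3 5 6 6 4 0 0 1 9 4 4 2 9
Double every second digit counting from the check-digit position (so the 1st, 3rd, 5th, ... of the partial from the right).
  doubled (with −9 where >9): 3 1 3 0 2 8 4 → sum 21
  kept as-is: 3 6 4 0 9 4 9 → sum 35
Total = 21 + 35 = 56.
Check digit = (10 − (56 mod 10)) mod 10 = 4.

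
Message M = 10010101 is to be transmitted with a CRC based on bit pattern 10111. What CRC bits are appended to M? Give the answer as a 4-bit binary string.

1001

Append 4 zeros: 100101010000. Divide by 10111 (XOR where the leading bit is 1):
  pos 0: 10010 XOR 10111 = 00101
  pos 2: 10110 XOR 10111 = 00001
  pos 6: 11000 XOR 10111 = 01111
  pos 7: 11110 XOR 10111 = 01001
Remainder (last 4 bits) = 1001. This is the CRC / FCS.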